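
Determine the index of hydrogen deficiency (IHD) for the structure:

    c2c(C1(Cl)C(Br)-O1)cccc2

5

Molecular formula from the SMILES: C8H6BrClO.
DoU = (2C + 2 + N − H − X)/2 = (2·8 + 2 + 0 − 6 − 2)/2 = 10/2 = 5.
(Structurally: 2 ring(s) + 3 π bond(s) = 5.)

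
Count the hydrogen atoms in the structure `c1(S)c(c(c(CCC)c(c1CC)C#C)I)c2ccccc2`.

Hydrogens are implicit in SMILES; fill each atom to its normal valence:
  7 × C (aromatic): no H
  5 × C (aromatic): 1 H each → 5
  3 × C: 2 H each → 6
  2 × C: 3 H each → 6
  1 × C: 1 H
  1 × C: no H
  1 × I: no H
  1 × S: 1 H
  Total hydrogens = 19.

19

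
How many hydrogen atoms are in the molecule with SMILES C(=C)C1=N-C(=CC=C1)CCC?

13

Hydrogens are implicit in SMILES; fill each atom to its normal valence:
  3 × C: 2 H each → 6
  3 × C (aromatic): 1 H each → 3
  2 × C (aromatic): no H
  1 × C: 3 H
  1 × C: 1 H
  1 × N (aromatic): no H
  Total hydrogens = 13.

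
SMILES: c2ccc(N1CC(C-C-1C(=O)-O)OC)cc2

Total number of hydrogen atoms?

15

Hydrogens are implicit in SMILES; fill each atom to its normal valence:
  5 × C (aromatic): 1 H each → 5
  2 × C: 2 H each → 4
  2 × C: 1 H each → 2
  2 × O: no H
  1 × C: 3 H
  1 × C: no H
  1 × C (aromatic): no H
  1 × N: no H
  1 × O: 1 H
  Total hydrogens = 15.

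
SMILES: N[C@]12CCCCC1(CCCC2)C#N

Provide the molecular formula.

Heavy atoms from the SMILES: 11 C, 2 N.
Implicit hydrogens by atom environment:
  8 × C: 2 H each → 16
  3 × C: no H
  1 × N: 2 H
  1 × N: no H
  Total hydrogens = 18.
Molecular formula: C11H18N2

C11H18N2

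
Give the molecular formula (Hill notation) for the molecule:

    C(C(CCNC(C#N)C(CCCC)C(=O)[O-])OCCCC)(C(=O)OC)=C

Heavy atoms from the SMILES: 19 C, 2 N, 5 O.
Implicit hydrogens by atom environment:
  9 × C: 2 H each → 18
  4 × C: no H
  4 × O: no H
  3 × C: 3 H each → 9
  3 × C: 1 H each → 3
  1 × N: 1 H
  1 × N: no H
  1 × O (charge -1): no H
  Total hydrogens = 31.
Net charge -1.
Molecular formula: C19H31N2O5-

C19H31N2O5-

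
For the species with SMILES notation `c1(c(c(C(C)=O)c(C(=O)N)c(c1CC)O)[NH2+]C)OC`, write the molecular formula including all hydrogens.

Heavy atoms from the SMILES: 13 C, 2 N, 4 O.
Implicit hydrogens by atom environment:
  6 × C (aromatic): no H
  4 × C: 3 H each → 12
  3 × O: no H
  2 × C: no H
  1 × C: 2 H
  1 × N (charge +1): 2 H
  1 × N: 2 H
  1 × O: 1 H
  Total hydrogens = 19.
Net charge +1.
Molecular formula: C13H19N2O4+

C13H19N2O4+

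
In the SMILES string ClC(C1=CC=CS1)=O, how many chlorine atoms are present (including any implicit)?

The symbol for chlorine appears 1 time in the SMILES.

1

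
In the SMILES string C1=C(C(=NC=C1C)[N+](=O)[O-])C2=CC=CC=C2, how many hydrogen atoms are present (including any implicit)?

10

Hydrogens are implicit in SMILES; fill each atom to its normal valence:
  7 × C (aromatic): 1 H each → 7
  4 × C (aromatic): no H
  1 × C: 3 H
  1 × N (aromatic): no H
  1 × N (charge +1): no H
  1 × O: no H
  1 × O (charge -1): no H
  Total hydrogens = 10.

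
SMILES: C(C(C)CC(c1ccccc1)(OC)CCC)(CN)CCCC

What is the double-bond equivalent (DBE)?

Molecular formula from the SMILES: C20H35NO.
DoU = (2C + 2 + N − H − X)/2 = (2·20 + 2 + 1 − 35 − 0)/2 = 8/2 = 4.
(Structurally: 1 ring(s) + 3 π bond(s) = 4.)

4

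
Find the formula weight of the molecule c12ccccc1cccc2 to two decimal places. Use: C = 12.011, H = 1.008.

128.17

Molecular formula: C10H8.
M = 10×12.011 + 8×1.008 = 128.17 g/mol.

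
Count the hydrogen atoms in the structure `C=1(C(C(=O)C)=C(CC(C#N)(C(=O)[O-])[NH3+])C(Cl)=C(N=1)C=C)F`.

Hydrogens are implicit in SMILES; fill each atom to its normal valence:
  5 × C (aromatic): no H
  4 × C: no H
  2 × C: 2 H each → 4
  2 × O: no H
  1 × C: 3 H
  1 × C: 1 H
  1 × Cl: no H
  1 × F: no H
  1 × N (charge +1): 3 H
  1 × N (aromatic): no H
  1 × N: no H
  1 × O (charge -1): no H
  Total hydrogens = 11.

11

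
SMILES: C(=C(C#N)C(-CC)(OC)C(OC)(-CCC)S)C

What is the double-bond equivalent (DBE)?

3

Molecular formula from the SMILES: C13H23NO2S.
DoU = (2C + 2 + N − H − X)/2 = (2·13 + 2 + 1 − 23 − 0)/2 = 6/2 = 3.
(Structurally: 0 ring(s) + 3 π bond(s) = 3.)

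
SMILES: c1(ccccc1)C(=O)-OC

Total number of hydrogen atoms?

Hydrogens are implicit in SMILES; fill each atom to its normal valence:
  5 × C (aromatic): 1 H each → 5
  2 × O: no H
  1 × C: 3 H
  1 × C (aromatic): no H
  1 × C: no H
  Total hydrogens = 8.

8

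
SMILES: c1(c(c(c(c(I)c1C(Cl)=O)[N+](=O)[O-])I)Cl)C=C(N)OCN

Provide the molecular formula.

C10H7Cl2I2N3O4

Heavy atoms from the SMILES: 10 C, 2 Cl, 2 I, 3 N, 4 O.
Implicit hydrogens by atom environment:
  6 × C (aromatic): no H
  3 × O: no H
  2 × C: no H
  2 × Cl: no H
  2 × I: no H
  2 × N: 2 H each → 4
  1 × C: 2 H
  1 × C: 1 H
  1 × N (charge +1): no H
  1 × O (charge -1): no H
  Total hydrogens = 7.
Molecular formula: C10H7Cl2I2N3O4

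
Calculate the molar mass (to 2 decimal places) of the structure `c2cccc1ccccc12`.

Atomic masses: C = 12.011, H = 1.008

128.17

Molecular formula: C10H8.
M = 10×12.011 + 8×1.008 = 128.17 g/mol.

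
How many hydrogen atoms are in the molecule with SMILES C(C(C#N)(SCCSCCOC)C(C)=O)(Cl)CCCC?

Hydrogens are implicit in SMILES; fill each atom to its normal valence:
  7 × C: 2 H each → 14
  3 × C: 3 H each → 9
  3 × C: no H
  2 × O: no H
  2 × S: no H
  1 × C: 1 H
  1 × Cl: no H
  1 × N: no H
  Total hydrogens = 24.

24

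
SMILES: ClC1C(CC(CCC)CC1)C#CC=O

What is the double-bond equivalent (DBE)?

Molecular formula from the SMILES: C12H17ClO.
DoU = (2C + 2 + N − H − X)/2 = (2·12 + 2 + 0 − 17 − 1)/2 = 8/2 = 4.
(Structurally: 1 ring(s) + 3 π bond(s) = 4.)

4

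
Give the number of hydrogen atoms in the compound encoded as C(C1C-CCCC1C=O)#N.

Hydrogens are implicit in SMILES; fill each atom to its normal valence:
  4 × C: 2 H each → 8
  3 × C: 1 H each → 3
  1 × C: no H
  1 × N: no H
  1 × O: no H
  Total hydrogens = 11.

11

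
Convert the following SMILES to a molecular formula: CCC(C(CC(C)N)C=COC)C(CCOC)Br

Heavy atoms from the SMILES: 1 Br, 14 C, 1 N, 2 O.
Implicit hydrogens by atom environment:
  6 × C: 1 H each → 6
  4 × C: 3 H each → 12
  4 × C: 2 H each → 8
  2 × O: no H
  1 × Br: no H
  1 × N: 2 H
  Total hydrogens = 28.
Molecular formula: C14H28BrNO2

C14H28BrNO2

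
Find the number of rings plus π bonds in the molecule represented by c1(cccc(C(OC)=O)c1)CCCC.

Molecular formula from the SMILES: C12H16O2.
DoU = (2C + 2 + N − H − X)/2 = (2·12 + 2 + 0 − 16 − 0)/2 = 10/2 = 5.
(Structurally: 1 ring(s) + 4 π bond(s) = 5.)

5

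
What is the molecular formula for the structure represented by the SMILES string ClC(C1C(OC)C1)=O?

C5H7ClO2

Heavy atoms from the SMILES: 5 C, 1 Cl, 2 O.
Implicit hydrogens by atom environment:
  2 × C: 1 H each → 2
  2 × O: no H
  1 × C: 3 H
  1 × C: 2 H
  1 × C: no H
  1 × Cl: no H
  Total hydrogens = 7.
Molecular formula: C5H7ClO2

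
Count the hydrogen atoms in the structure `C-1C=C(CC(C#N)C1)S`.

Hydrogens are implicit in SMILES; fill each atom to its normal valence:
  3 × C: 2 H each → 6
  2 × C: 1 H each → 2
  2 × C: no H
  1 × N: no H
  1 × S: 1 H
  Total hydrogens = 9.

9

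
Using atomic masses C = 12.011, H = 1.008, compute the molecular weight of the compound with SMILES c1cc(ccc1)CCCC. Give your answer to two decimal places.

Molecular formula: C10H14.
M = 10×12.011 + 14×1.008 = 134.22 g/mol.

134.22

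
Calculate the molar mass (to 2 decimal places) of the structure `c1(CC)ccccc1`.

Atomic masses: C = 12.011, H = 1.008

106.17

Molecular formula: C8H10.
M = 8×12.011 + 10×1.008 = 106.17 g/mol.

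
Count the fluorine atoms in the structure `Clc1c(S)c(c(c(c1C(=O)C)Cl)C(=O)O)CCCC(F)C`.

The symbol for fluorine appears 1 time in the SMILES.

1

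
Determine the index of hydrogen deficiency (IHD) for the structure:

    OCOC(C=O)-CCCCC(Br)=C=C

3

Molecular formula from the SMILES: C10H15BrO3.
DoU = (2C + 2 + N − H − X)/2 = (2·10 + 2 + 0 − 15 − 1)/2 = 6/2 = 3.
(Structurally: 0 ring(s) + 3 π bond(s) = 3.)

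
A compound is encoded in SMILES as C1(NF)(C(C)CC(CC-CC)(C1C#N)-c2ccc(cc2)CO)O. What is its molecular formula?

Heavy atoms from the SMILES: 18 C, 1 F, 2 N, 2 O.
Implicit hydrogens by atom environment:
  5 × C: 2 H each → 10
  4 × C (aromatic): 1 H each → 4
  3 × C: no H
  2 × C: 3 H each → 6
  2 × C: 1 H each → 2
  2 × C (aromatic): no H
  2 × O: 1 H each → 2
  1 × F: no H
  1 × N: 1 H
  1 × N: no H
  Total hydrogens = 25.
Molecular formula: C18H25FN2O2

C18H25FN2O2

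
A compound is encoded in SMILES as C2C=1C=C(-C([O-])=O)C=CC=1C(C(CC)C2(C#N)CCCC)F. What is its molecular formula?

C18H21FNO2-

Heavy atoms from the SMILES: 18 C, 1 F, 1 N, 2 O.
Implicit hydrogens by atom environment:
  5 × C: 2 H each → 10
  3 × C (aromatic): 1 H each → 3
  3 × C (aromatic): no H
  3 × C: no H
  2 × C: 3 H each → 6
  2 × C: 1 H each → 2
  1 × F: no H
  1 × N: no H
  1 × O: no H
  1 × O (charge -1): no H
  Total hydrogens = 21.
Net charge -1.
Molecular formula: C18H21FNO2-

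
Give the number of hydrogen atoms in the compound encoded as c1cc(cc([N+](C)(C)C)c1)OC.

Hydrogens are implicit in SMILES; fill each atom to its normal valence:
  4 × C: 3 H each → 12
  4 × C (aromatic): 1 H each → 4
  2 × C (aromatic): no H
  1 × N (charge +1): no H
  1 × O: no H
  Total hydrogens = 16.

16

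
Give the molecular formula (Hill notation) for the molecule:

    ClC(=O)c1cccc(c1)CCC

Heavy atoms from the SMILES: 10 C, 1 Cl, 1 O.
Implicit hydrogens by atom environment:
  4 × C (aromatic): 1 H each → 4
  2 × C: 2 H each → 4
  2 × C (aromatic): no H
  1 × C: 3 H
  1 × C: no H
  1 × Cl: no H
  1 × O: no H
  Total hydrogens = 11.
Molecular formula: C10H11ClO

C10H11ClO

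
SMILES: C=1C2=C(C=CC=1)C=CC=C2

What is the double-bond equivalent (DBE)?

Molecular formula from the SMILES: C10H8.
DoU = (2C + 2 + N − H − X)/2 = (2·10 + 2 + 0 − 8 − 0)/2 = 14/2 = 7.
(Structurally: 2 ring(s) + 5 π bond(s) = 7.)

7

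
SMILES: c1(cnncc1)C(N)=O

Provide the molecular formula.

Heavy atoms from the SMILES: 5 C, 3 N, 1 O.
Implicit hydrogens by atom environment:
  3 × C (aromatic): 1 H each → 3
  2 × N (aromatic): no H
  1 × C (aromatic): no H
  1 × C: no H
  1 × N: 2 H
  1 × O: no H
  Total hydrogens = 5.
Molecular formula: C5H5N3O

C5H5N3O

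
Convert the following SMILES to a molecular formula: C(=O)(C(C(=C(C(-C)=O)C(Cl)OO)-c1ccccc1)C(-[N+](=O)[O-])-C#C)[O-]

Heavy atoms from the SMILES: 16 C, 1 Cl, 1 N, 7 O.
Implicit hydrogens by atom environment:
  5 × C (aromatic): 1 H each → 5
  5 × C: no H
  4 × C: 1 H each → 4
  4 × O: no H
  2 × O (charge -1): no H
  1 × C: 3 H
  1 × C (aromatic): no H
  1 × Cl: no H
  1 × N (charge +1): no H
  1 × O: 1 H
  Total hydrogens = 13.
Net charge -1.
Molecular formula: C16H13ClNO7-

C16H13ClNO7-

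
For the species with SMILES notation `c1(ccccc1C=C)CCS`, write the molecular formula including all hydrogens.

C10H12S

Heavy atoms from the SMILES: 10 C, 1 S.
Implicit hydrogens by atom environment:
  4 × C (aromatic): 1 H each → 4
  3 × C: 2 H each → 6
  2 × C (aromatic): no H
  1 × C: 1 H
  1 × S: 1 H
  Total hydrogens = 12.
Molecular formula: C10H12S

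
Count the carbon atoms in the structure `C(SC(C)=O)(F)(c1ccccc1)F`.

The symbol for carbon appears 9 times in the SMILES. Lowercase c denotes aromatic carbon and counts toward C.

9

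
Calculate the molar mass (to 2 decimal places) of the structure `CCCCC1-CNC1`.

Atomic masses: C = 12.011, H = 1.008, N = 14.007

113.20

Molecular formula: C7H15N.
M = 7×12.011 + 15×1.008 + 1×14.007 = 113.20 g/mol.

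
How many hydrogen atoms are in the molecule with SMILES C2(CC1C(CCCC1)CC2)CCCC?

Hydrogens are implicit in SMILES; fill each atom to its normal valence:
  10 × C: 2 H each → 20
  3 × C: 1 H each → 3
  1 × C: 3 H
  Total hydrogens = 26.

26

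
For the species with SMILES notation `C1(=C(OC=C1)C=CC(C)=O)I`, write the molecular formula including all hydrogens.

Heavy atoms from the SMILES: 8 C, 1 I, 2 O.
Implicit hydrogens by atom environment:
  2 × C (aromatic): 1 H each → 2
  2 × C: 1 H each → 2
  2 × C (aromatic): no H
  1 × C: 3 H
  1 × C: no H
  1 × I: no H
  1 × O (aromatic): no H
  1 × O: no H
  Total hydrogens = 7.
Molecular formula: C8H7IO2

C8H7IO2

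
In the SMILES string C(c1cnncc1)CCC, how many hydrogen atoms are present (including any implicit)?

12

Hydrogens are implicit in SMILES; fill each atom to its normal valence:
  3 × C: 2 H each → 6
  3 × C (aromatic): 1 H each → 3
  2 × N (aromatic): no H
  1 × C: 3 H
  1 × C (aromatic): no H
  Total hydrogens = 12.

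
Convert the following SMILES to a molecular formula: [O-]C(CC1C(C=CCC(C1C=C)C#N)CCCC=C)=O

C17H22NO2-

Heavy atoms from the SMILES: 17 C, 1 N, 2 O.
Implicit hydrogens by atom environment:
  8 × C: 1 H each → 8
  7 × C: 2 H each → 14
  2 × C: no H
  1 × N: no H
  1 × O: no H
  1 × O (charge -1): no H
  Total hydrogens = 22.
Net charge -1.
Molecular formula: C17H22NO2-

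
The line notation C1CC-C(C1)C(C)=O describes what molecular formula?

C7H12O

Heavy atoms from the SMILES: 7 C, 1 O.
Implicit hydrogens by atom environment:
  4 × C: 2 H each → 8
  1 × C: 3 H
  1 × C: 1 H
  1 × C: no H
  1 × O: no H
  Total hydrogens = 12.
Molecular formula: C7H12O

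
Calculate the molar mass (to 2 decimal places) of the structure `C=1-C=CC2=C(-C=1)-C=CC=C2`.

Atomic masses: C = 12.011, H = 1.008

Molecular formula: C10H8.
M = 10×12.011 + 8×1.008 = 128.17 g/mol.

128.17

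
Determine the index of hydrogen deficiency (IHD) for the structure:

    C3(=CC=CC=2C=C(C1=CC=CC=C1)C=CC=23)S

Molecular formula from the SMILES: C16H12S.
DoU = (2C + 2 + N − H − X)/2 = (2·16 + 2 + 0 − 12 − 0)/2 = 22/2 = 11.
(Structurally: 3 ring(s) + 8 π bond(s) = 11.)

11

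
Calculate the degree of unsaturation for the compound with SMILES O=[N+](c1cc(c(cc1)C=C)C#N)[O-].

8

Molecular formula from the SMILES: C9H6N2O2.
DoU = (2C + 2 + N − H − X)/2 = (2·9 + 2 + 2 − 6 − 0)/2 = 16/2 = 8.
(Structurally: 1 ring(s) + 7 π bond(s) = 8.)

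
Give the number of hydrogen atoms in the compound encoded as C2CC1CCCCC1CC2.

18

Hydrogens are implicit in SMILES; fill each atom to its normal valence:
  8 × C: 2 H each → 16
  2 × C: 1 H each → 2
  Total hydrogens = 18.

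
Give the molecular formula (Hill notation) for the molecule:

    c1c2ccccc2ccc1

C10H8

Heavy atoms from the SMILES: 10 C.
Implicit hydrogens by atom environment:
  8 × C (aromatic): 1 H each → 8
  2 × C (aromatic): no H
  Total hydrogens = 8.
Molecular formula: C10H8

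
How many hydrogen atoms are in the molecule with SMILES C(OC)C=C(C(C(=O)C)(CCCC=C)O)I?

Hydrogens are implicit in SMILES; fill each atom to its normal valence:
  5 × C: 2 H each → 10
  3 × C: no H
  2 × C: 3 H each → 6
  2 × C: 1 H each → 2
  2 × O: no H
  1 × I: no H
  1 × O: 1 H
  Total hydrogens = 19.

19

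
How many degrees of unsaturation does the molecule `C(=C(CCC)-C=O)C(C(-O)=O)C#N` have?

Molecular formula from the SMILES: C9H11NO3.
DoU = (2C + 2 + N − H − X)/2 = (2·9 + 2 + 1 − 11 − 0)/2 = 10/2 = 5.
(Structurally: 0 ring(s) + 5 π bond(s) = 5.)

5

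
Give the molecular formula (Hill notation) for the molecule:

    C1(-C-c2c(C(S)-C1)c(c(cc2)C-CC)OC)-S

Heavy atoms from the SMILES: 14 C, 1 O, 2 S.
Implicit hydrogens by atom environment:
  4 × C: 2 H each → 8
  4 × C (aromatic): no H
  2 × C: 3 H each → 6
  2 × C (aromatic): 1 H each → 2
  2 × C: 1 H each → 2
  2 × S: 1 H each → 2
  1 × O: no H
  Total hydrogens = 20.
Molecular formula: C14H20OS2

C14H20OS2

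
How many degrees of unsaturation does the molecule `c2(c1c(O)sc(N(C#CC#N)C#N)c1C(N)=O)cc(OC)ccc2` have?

14

Molecular formula from the SMILES: C16H10N4O3S.
DoU = (2C + 2 + N − H − X)/2 = (2·16 + 2 + 4 − 10 − 0)/2 = 28/2 = 14.
(Structurally: 2 ring(s) + 12 π bond(s) = 14.)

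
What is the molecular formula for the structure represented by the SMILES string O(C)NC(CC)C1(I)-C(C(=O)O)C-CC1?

C10H18INO3

Heavy atoms from the SMILES: 10 C, 1 I, 1 N, 3 O.
Implicit hydrogens by atom environment:
  4 × C: 2 H each → 8
  2 × C: 3 H each → 6
  2 × C: 1 H each → 2
  2 × C: no H
  2 × O: no H
  1 × I: no H
  1 × N: 1 H
  1 × O: 1 H
  Total hydrogens = 18.
Molecular formula: C10H18INO3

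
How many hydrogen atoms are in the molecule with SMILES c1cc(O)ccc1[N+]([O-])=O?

5

Hydrogens are implicit in SMILES; fill each atom to its normal valence:
  4 × C (aromatic): 1 H each → 4
  2 × C (aromatic): no H
  1 × N (charge +1): no H
  1 × O: 1 H
  1 × O: no H
  1 × O (charge -1): no H
  Total hydrogens = 5.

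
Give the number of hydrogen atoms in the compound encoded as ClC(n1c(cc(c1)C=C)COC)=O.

10

Hydrogens are implicit in SMILES; fill each atom to its normal valence:
  2 × C: 2 H each → 4
  2 × C (aromatic): 1 H each → 2
  2 × C (aromatic): no H
  2 × O: no H
  1 × C: 3 H
  1 × C: 1 H
  1 × C: no H
  1 × Cl: no H
  1 × N (aromatic): no H
  Total hydrogens = 10.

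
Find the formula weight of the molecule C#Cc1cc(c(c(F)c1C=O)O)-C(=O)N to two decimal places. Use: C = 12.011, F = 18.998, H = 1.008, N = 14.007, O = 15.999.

207.16

Molecular formula: C10H6FNO3.
M = 10×12.011 + 1×18.998 + 6×1.008 + 1×14.007 + 3×15.999 = 207.16 g/mol.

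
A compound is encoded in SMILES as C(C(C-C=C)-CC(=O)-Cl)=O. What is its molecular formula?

C7H9ClO2

Heavy atoms from the SMILES: 7 C, 1 Cl, 2 O.
Implicit hydrogens by atom environment:
  3 × C: 2 H each → 6
  3 × C: 1 H each → 3
  2 × O: no H
  1 × C: no H
  1 × Cl: no H
  Total hydrogens = 9.
Molecular formula: C7H9ClO2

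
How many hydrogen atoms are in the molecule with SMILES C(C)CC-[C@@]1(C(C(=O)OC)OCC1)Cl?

Hydrogens are implicit in SMILES; fill each atom to its normal valence:
  5 × C: 2 H each → 10
  3 × O: no H
  2 × C: 3 H each → 6
  2 × C: no H
  1 × C: 1 H
  1 × Cl: no H
  Total hydrogens = 17.

17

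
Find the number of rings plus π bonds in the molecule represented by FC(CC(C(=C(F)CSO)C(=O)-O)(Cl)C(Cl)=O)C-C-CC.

3

Molecular formula from the SMILES: C12H16Cl2F2O4S.
DoU = (2C + 2 + N − H − X)/2 = (2·12 + 2 + 0 − 16 − 4)/2 = 6/2 = 3.
(Structurally: 0 ring(s) + 3 π bond(s) = 3.)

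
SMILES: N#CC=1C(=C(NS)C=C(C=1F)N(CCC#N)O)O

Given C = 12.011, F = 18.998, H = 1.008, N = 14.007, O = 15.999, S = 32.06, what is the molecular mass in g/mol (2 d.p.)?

268.27

Molecular formula: C10H9FN4O2S.
M = 10×12.011 + 1×18.998 + 9×1.008 + 4×14.007 + 2×15.999 + 1×32.06 = 268.27 g/mol.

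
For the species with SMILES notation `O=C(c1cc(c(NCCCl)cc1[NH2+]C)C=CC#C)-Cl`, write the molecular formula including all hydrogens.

Heavy atoms from the SMILES: 14 C, 2 Cl, 2 N, 1 O.
Implicit hydrogens by atom environment:
  4 × C (aromatic): no H
  3 × C: 1 H each → 3
  2 × C: 2 H each → 4
  2 × C (aromatic): 1 H each → 2
  2 × C: no H
  2 × Cl: no H
  1 × C: 3 H
  1 × N (charge +1): 2 H
  1 × N: 1 H
  1 × O: no H
  Total hydrogens = 15.
Net charge +1.
Molecular formula: C14H15Cl2N2O+

C14H15Cl2N2O+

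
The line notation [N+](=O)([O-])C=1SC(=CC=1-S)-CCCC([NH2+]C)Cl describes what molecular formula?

C9H14ClN2O2S2+

Heavy atoms from the SMILES: 9 C, 1 Cl, 2 N, 2 O, 2 S.
Implicit hydrogens by atom environment:
  3 × C: 2 H each → 6
  3 × C (aromatic): no H
  1 × C: 3 H
  1 × C (aromatic): 1 H
  1 × C: 1 H
  1 × Cl: no H
  1 × N (charge +1): 2 H
  1 × N (charge +1): no H
  1 × O: no H
  1 × O (charge -1): no H
  1 × S: 1 H
  1 × S (aromatic): no H
  Total hydrogens = 14.
Net charge +1.
Molecular formula: C9H14ClN2O2S2+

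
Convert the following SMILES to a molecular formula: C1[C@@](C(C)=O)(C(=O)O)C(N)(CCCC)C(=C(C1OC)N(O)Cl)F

C14H22ClFN2O5

Heavy atoms from the SMILES: 14 C, 1 Cl, 1 F, 2 N, 5 O.
Implicit hydrogens by atom environment:
  6 × C: no H
  4 × C: 2 H each → 8
  3 × C: 3 H each → 9
  3 × O: no H
  2 × O: 1 H each → 2
  1 × C: 1 H
  1 × Cl: no H
  1 × F: no H
  1 × N: 2 H
  1 × N: no H
  Total hydrogens = 22.
Molecular formula: C14H22ClFN2O5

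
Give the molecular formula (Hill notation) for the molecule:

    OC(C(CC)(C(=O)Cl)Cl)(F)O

C5H7Cl2FO3

Heavy atoms from the SMILES: 5 C, 2 Cl, 1 F, 3 O.
Implicit hydrogens by atom environment:
  3 × C: no H
  2 × Cl: no H
  2 × O: 1 H each → 2
  1 × C: 3 H
  1 × C: 2 H
  1 × F: no H
  1 × O: no H
  Total hydrogens = 7.
Molecular formula: C5H7Cl2FO3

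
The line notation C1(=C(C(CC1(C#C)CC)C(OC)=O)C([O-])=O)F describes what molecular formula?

Heavy atoms from the SMILES: 12 C, 1 F, 4 O.
Implicit hydrogens by atom environment:
  6 × C: no H
  3 × O: no H
  2 × C: 3 H each → 6
  2 × C: 2 H each → 4
  2 × C: 1 H each → 2
  1 × F: no H
  1 × O (charge -1): no H
  Total hydrogens = 12.
Net charge -1.
Molecular formula: C12H12FO4-

C12H12FO4-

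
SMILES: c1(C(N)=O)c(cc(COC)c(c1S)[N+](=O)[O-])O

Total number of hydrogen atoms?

10

Hydrogens are implicit in SMILES; fill each atom to its normal valence:
  5 × C (aromatic): no H
  3 × O: no H
  1 × C: 3 H
  1 × C: 2 H
  1 × C (aromatic): 1 H
  1 × C: no H
  1 × N: 2 H
  1 × N (charge +1): no H
  1 × O: 1 H
  1 × O (charge -1): no H
  1 × S: 1 H
  Total hydrogens = 10.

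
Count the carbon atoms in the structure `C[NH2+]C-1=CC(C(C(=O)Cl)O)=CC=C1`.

The symbol for carbon appears 9 times in the SMILES. (Cl is a single chlorine, not C + l.)

9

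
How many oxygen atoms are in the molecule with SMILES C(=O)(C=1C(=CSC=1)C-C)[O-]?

2

The symbol for oxygen appears 2 times in the SMILES.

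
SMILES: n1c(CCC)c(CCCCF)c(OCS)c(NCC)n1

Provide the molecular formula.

Heavy atoms from the SMILES: 14 C, 1 F, 3 N, 1 O, 1 S.
Implicit hydrogens by atom environment:
  8 × C: 2 H each → 16
  4 × C (aromatic): no H
  2 × C: 3 H each → 6
  2 × N (aromatic): no H
  1 × F: no H
  1 × N: 1 H
  1 × O: no H
  1 × S: 1 H
  Total hydrogens = 24.
Molecular formula: C14H24FN3OS

C14H24FN3OS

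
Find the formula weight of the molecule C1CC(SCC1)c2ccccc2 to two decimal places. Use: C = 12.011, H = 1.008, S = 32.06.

Molecular formula: C11H14S.
M = 11×12.011 + 14×1.008 + 1×32.06 = 178.29 g/mol.

178.29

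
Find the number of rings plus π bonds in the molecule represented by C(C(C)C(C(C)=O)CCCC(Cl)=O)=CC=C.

Molecular formula from the SMILES: C13H19ClO2.
DoU = (2C + 2 + N − H − X)/2 = (2·13 + 2 + 0 − 19 − 1)/2 = 8/2 = 4.
(Structurally: 0 ring(s) + 4 π bond(s) = 4.)

4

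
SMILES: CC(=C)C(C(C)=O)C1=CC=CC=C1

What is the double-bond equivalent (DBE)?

Molecular formula from the SMILES: C12H14O.
DoU = (2C + 2 + N − H − X)/2 = (2·12 + 2 + 0 − 14 − 0)/2 = 12/2 = 6.
(Structurally: 1 ring(s) + 5 π bond(s) = 6.)

6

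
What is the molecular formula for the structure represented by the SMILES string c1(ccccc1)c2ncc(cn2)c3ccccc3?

Heavy atoms from the SMILES: 16 C, 2 N.
Implicit hydrogens by atom environment:
  12 × C (aromatic): 1 H each → 12
  4 × C (aromatic): no H
  2 × N (aromatic): no H
  Total hydrogens = 12.
Molecular formula: C16H12N2

C16H12N2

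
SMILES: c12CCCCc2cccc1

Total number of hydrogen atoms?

Hydrogens are implicit in SMILES; fill each atom to its normal valence:
  4 × C: 2 H each → 8
  4 × C (aromatic): 1 H each → 4
  2 × C (aromatic): no H
  Total hydrogens = 12.

12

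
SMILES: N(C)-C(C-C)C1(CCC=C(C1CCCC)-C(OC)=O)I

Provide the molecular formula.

C16H28INO2

Heavy atoms from the SMILES: 16 C, 1 I, 1 N, 2 O.
Implicit hydrogens by atom environment:
  6 × C: 2 H each → 12
  4 × C: 3 H each → 12
  3 × C: 1 H each → 3
  3 × C: no H
  2 × O: no H
  1 × I: no H
  1 × N: 1 H
  Total hydrogens = 28.
Molecular formula: C16H28INO2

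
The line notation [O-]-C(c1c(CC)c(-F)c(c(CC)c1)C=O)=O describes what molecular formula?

Heavy atoms from the SMILES: 12 C, 1 F, 3 O.
Implicit hydrogens by atom environment:
  5 × C (aromatic): no H
  2 × C: 3 H each → 6
  2 × C: 2 H each → 4
  2 × O: no H
  1 × C (aromatic): 1 H
  1 × C: 1 H
  1 × C: no H
  1 × F: no H
  1 × O (charge -1): no H
  Total hydrogens = 12.
Net charge -1.
Molecular formula: C12H12FO3-

C12H12FO3-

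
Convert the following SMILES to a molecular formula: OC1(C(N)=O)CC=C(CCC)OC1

Heavy atoms from the SMILES: 9 C, 1 N, 3 O.
Implicit hydrogens by atom environment:
  4 × C: 2 H each → 8
  3 × C: no H
  2 × O: no H
  1 × C: 3 H
  1 × C: 1 H
  1 × N: 2 H
  1 × O: 1 H
  Total hydrogens = 15.
Molecular formula: C9H15NO3

C9H15NO3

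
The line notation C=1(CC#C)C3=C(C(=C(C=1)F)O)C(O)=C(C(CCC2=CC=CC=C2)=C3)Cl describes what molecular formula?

C21H16ClFO2

Heavy atoms from the SMILES: 21 C, 1 Cl, 1 F, 2 O.
Implicit hydrogens by atom environment:
  9 × C (aromatic): no H
  7 × C (aromatic): 1 H each → 7
  3 × C: 2 H each → 6
  2 × O: 1 H each → 2
  1 × C: 1 H
  1 × C: no H
  1 × Cl: no H
  1 × F: no H
  Total hydrogens = 16.
Molecular formula: C21H16ClFO2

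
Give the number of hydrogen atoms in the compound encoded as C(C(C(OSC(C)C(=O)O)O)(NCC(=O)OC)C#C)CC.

Hydrogens are implicit in SMILES; fill each atom to its normal valence:
  4 × C: no H
  4 × O: no H
  3 × C: 3 H each → 9
  3 × C: 2 H each → 6
  3 × C: 1 H each → 3
  2 × O: 1 H each → 2
  1 × N: 1 H
  1 × S: no H
  Total hydrogens = 21.

21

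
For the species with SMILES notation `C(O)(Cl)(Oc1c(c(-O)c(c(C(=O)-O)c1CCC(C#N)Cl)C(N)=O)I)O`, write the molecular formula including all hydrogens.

Heavy atoms from the SMILES: 13 C, 2 Cl, 1 I, 2 N, 7 O.
Implicit hydrogens by atom environment:
  6 × C (aromatic): no H
  4 × C: no H
  4 × O: 1 H each → 4
  3 × O: no H
  2 × C: 2 H each → 4
  2 × Cl: no H
  1 × C: 1 H
  1 × I: no H
  1 × N: 2 H
  1 × N: no H
  Total hydrogens = 11.
Molecular formula: C13H11Cl2IN2O7

C13H11Cl2IN2O7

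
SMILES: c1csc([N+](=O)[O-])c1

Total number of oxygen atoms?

The symbol for oxygen appears 2 times in the SMILES.

2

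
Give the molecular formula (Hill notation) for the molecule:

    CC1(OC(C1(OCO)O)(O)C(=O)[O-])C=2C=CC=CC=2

Heavy atoms from the SMILES: 12 C, 7 O.
Implicit hydrogens by atom environment:
  5 × C (aromatic): 1 H each → 5
  4 × C: no H
  3 × O: 1 H each → 3
  3 × O: no H
  1 × C: 3 H
  1 × C: 2 H
  1 × C (aromatic): no H
  1 × O (charge -1): no H
  Total hydrogens = 13.
Net charge -1.
Molecular formula: C12H13O7-

C12H13O7-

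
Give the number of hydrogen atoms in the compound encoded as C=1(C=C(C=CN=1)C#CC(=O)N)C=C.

Hydrogens are implicit in SMILES; fill each atom to its normal valence:
  3 × C (aromatic): 1 H each → 3
  3 × C: no H
  2 × C (aromatic): no H
  1 × C: 2 H
  1 × C: 1 H
  1 × N: 2 H
  1 × N (aromatic): no H
  1 × O: no H
  Total hydrogens = 8.

8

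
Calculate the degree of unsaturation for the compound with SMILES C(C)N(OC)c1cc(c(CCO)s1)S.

Molecular formula from the SMILES: C9H15NO2S2.
DoU = (2C + 2 + N − H − X)/2 = (2·9 + 2 + 1 − 15 − 0)/2 = 6/2 = 3.
(Structurally: 1 ring(s) + 2 π bond(s) = 3.)

3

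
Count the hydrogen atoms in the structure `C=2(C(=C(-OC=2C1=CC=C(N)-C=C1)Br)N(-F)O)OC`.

Hydrogens are implicit in SMILES; fill each atom to its normal valence:
  6 × C (aromatic): no H
  4 × C (aromatic): 1 H each → 4
  1 × Br: no H
  1 × C: 3 H
  1 × F: no H
  1 × N: 2 H
  1 × N: no H
  1 × O: 1 H
  1 × O (aromatic): no H
  1 × O: no H
  Total hydrogens = 10.

10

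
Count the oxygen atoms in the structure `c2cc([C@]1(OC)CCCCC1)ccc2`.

The symbol for oxygen appears 1 time in the SMILES.

1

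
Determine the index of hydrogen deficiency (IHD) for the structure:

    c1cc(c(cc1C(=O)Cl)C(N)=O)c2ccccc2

Molecular formula from the SMILES: C14H10ClNO2.
DoU = (2C + 2 + N − H − X)/2 = (2·14 + 2 + 1 − 10 − 1)/2 = 20/2 = 10.
(Structurally: 2 ring(s) + 8 π bond(s) = 10.)

10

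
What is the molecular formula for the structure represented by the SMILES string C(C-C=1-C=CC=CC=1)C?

C9H12

Heavy atoms from the SMILES: 9 C.
Implicit hydrogens by atom environment:
  5 × C (aromatic): 1 H each → 5
  2 × C: 2 H each → 4
  1 × C: 3 H
  1 × C (aromatic): no H
  Total hydrogens = 12.
Molecular formula: C9H12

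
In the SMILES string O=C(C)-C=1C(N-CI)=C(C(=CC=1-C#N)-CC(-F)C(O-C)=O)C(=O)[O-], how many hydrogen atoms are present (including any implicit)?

13

Hydrogens are implicit in SMILES; fill each atom to its normal valence:
  5 × C (aromatic): no H
  4 × C: no H
  4 × O: no H
  2 × C: 3 H each → 6
  2 × C: 2 H each → 4
  1 × C (aromatic): 1 H
  1 × C: 1 H
  1 × F: no H
  1 × I: no H
  1 × N: 1 H
  1 × N: no H
  1 × O (charge -1): no H
  Total hydrogens = 13.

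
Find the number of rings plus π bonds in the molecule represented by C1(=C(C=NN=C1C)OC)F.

Molecular formula from the SMILES: C6H7FN2O.
DoU = (2C + 2 + N − H − X)/2 = (2·6 + 2 + 2 − 7 − 1)/2 = 8/2 = 4.
(Structurally: 1 ring(s) + 3 π bond(s) = 4.)

4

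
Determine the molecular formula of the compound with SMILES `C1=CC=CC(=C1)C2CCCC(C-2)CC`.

C14H20

Heavy atoms from the SMILES: 14 C.
Implicit hydrogens by atom environment:
  5 × C: 2 H each → 10
  5 × C (aromatic): 1 H each → 5
  2 × C: 1 H each → 2
  1 × C: 3 H
  1 × C (aromatic): no H
  Total hydrogens = 20.
Molecular formula: C14H20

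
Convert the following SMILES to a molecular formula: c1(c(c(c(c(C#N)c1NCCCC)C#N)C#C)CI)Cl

Heavy atoms from the SMILES: 15 C, 1 Cl, 1 I, 3 N.
Implicit hydrogens by atom environment:
  6 × C (aromatic): no H
  4 × C: 2 H each → 8
  3 × C: no H
  2 × N: no H
  1 × C: 3 H
  1 × C: 1 H
  1 × Cl: no H
  1 × I: no H
  1 × N: 1 H
  Total hydrogens = 13.
Molecular formula: C15H13ClIN3

C15H13ClIN3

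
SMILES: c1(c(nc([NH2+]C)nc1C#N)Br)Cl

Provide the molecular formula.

C6H5BrClN4+

Heavy atoms from the SMILES: 1 Br, 6 C, 1 Cl, 4 N.
Implicit hydrogens by atom environment:
  4 × C (aromatic): no H
  2 × N (aromatic): no H
  1 × Br: no H
  1 × C: 3 H
  1 × C: no H
  1 × Cl: no H
  1 × N (charge +1): 2 H
  1 × N: no H
  Total hydrogens = 5.
Net charge +1.
Molecular formula: C6H5BrClN4+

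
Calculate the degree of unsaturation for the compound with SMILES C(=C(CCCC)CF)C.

1

Molecular formula from the SMILES: C8H15F.
DoU = (2C + 2 + N − H − X)/2 = (2·8 + 2 + 0 − 15 − 1)/2 = 2/2 = 1.
(Structurally: 0 ring(s) + 1 π bond(s) = 1.)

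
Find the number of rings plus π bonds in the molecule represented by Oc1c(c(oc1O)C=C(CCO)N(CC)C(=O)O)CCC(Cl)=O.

6

Molecular formula from the SMILES: C14H18ClNO7.
DoU = (2C + 2 + N − H − X)/2 = (2·14 + 2 + 1 − 18 − 1)/2 = 12/2 = 6.
(Structurally: 1 ring(s) + 5 π bond(s) = 6.)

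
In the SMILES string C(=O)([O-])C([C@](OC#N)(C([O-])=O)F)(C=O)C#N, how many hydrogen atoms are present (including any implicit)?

1

Hydrogens are implicit in SMILES; fill each atom to its normal valence:
  6 × C: no H
  4 × O: no H
  2 × N: no H
  2 × O (charge -1): no H
  1 × C: 1 H
  1 × F: no H
  Total hydrogens = 1.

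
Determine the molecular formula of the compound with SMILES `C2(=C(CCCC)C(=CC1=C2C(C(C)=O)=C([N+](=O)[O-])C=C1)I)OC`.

C17H18INO4

Heavy atoms from the SMILES: 17 C, 1 I, 1 N, 4 O.
Implicit hydrogens by atom environment:
  7 × C (aromatic): no H
  3 × C: 3 H each → 9
  3 × C: 2 H each → 6
  3 × C (aromatic): 1 H each → 3
  3 × O: no H
  1 × C: no H
  1 × I: no H
  1 × N (charge +1): no H
  1 × O (charge -1): no H
  Total hydrogens = 18.
Molecular formula: C17H18INO4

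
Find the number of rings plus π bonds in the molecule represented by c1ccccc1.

4

Molecular formula from the SMILES: C6H6.
DoU = (2C + 2 + N − H − X)/2 = (2·6 + 2 + 0 − 6 − 0)/2 = 8/2 = 4.
(Structurally: 1 ring(s) + 3 π bond(s) = 4.)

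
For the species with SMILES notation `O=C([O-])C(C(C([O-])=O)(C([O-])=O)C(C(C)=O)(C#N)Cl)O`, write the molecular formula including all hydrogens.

[C9H5ClNO8]3-

Heavy atoms from the SMILES: 9 C, 1 Cl, 1 N, 8 O.
Implicit hydrogens by atom environment:
  7 × C: no H
  4 × O: no H
  3 × O (charge -1): no H
  1 × C: 3 H
  1 × C: 1 H
  1 × Cl: no H
  1 × N: no H
  1 × O: 1 H
  Total hydrogens = 5.
Net charge -3.
Molecular formula: [C9H5ClNO8]3-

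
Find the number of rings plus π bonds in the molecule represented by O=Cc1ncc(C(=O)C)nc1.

Molecular formula from the SMILES: C7H6N2O2.
DoU = (2C + 2 + N − H − X)/2 = (2·7 + 2 + 2 − 6 − 0)/2 = 12/2 = 6.
(Structurally: 1 ring(s) + 5 π bond(s) = 6.)

6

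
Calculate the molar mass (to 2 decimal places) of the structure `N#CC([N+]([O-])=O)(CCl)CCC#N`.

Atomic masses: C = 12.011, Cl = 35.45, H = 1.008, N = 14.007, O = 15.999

187.58

Molecular formula: C6H6ClN3O2.
M = 6×12.011 + 1×35.45 + 6×1.008 + 3×14.007 + 2×15.999 = 187.58 g/mol.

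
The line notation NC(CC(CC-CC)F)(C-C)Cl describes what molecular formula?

Heavy atoms from the SMILES: 9 C, 1 Cl, 1 F, 1 N.
Implicit hydrogens by atom environment:
  5 × C: 2 H each → 10
  2 × C: 3 H each → 6
  1 × C: 1 H
  1 × C: no H
  1 × Cl: no H
  1 × F: no H
  1 × N: 2 H
  Total hydrogens = 19.
Molecular formula: C9H19ClFN

C9H19ClFN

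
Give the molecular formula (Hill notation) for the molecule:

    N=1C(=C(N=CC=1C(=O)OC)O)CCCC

Heavy atoms from the SMILES: 10 C, 2 N, 3 O.
Implicit hydrogens by atom environment:
  3 × C: 2 H each → 6
  3 × C (aromatic): no H
  2 × C: 3 H each → 6
  2 × N (aromatic): no H
  2 × O: no H
  1 × C (aromatic): 1 H
  1 × C: no H
  1 × O: 1 H
  Total hydrogens = 14.
Molecular formula: C10H14N2O3

C10H14N2O3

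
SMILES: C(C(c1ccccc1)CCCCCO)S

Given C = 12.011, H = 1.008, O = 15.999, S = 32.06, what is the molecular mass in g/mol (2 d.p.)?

Molecular formula: C13H20OS.
M = 13×12.011 + 20×1.008 + 1×15.999 + 1×32.06 = 224.36 g/mol.

224.36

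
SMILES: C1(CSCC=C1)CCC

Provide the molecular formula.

Heavy atoms from the SMILES: 8 C, 1 S.
Implicit hydrogens by atom environment:
  4 × C: 2 H each → 8
  3 × C: 1 H each → 3
  1 × C: 3 H
  1 × S: no H
  Total hydrogens = 14.
Molecular formula: C8H14S

C8H14S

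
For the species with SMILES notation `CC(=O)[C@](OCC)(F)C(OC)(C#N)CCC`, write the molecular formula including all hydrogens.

C11H18FNO3

Heavy atoms from the SMILES: 11 C, 1 F, 1 N, 3 O.
Implicit hydrogens by atom environment:
  4 × C: 3 H each → 12
  4 × C: no H
  3 × C: 2 H each → 6
  3 × O: no H
  1 × F: no H
  1 × N: no H
  Total hydrogens = 18.
Molecular formula: C11H18FNO3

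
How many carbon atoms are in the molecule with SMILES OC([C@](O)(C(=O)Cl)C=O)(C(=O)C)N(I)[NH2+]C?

The symbol for carbon appears 7 times in the SMILES. (Cl is a single chlorine, not C + l.)

7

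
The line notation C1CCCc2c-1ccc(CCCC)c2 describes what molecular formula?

Heavy atoms from the SMILES: 14 C.
Implicit hydrogens by atom environment:
  7 × C: 2 H each → 14
  3 × C (aromatic): 1 H each → 3
  3 × C (aromatic): no H
  1 × C: 3 H
  Total hydrogens = 20.
Molecular formula: C14H20

C14H20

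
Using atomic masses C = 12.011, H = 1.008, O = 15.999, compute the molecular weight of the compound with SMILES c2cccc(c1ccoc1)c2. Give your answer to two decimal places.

Molecular formula: C10H8O.
M = 10×12.011 + 8×1.008 + 1×15.999 = 144.17 g/mol.

144.17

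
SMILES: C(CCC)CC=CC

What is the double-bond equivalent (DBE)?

Molecular formula from the SMILES: C8H16.
DoU = (2C + 2 + N − H − X)/2 = (2·8 + 2 + 0 − 16 − 0)/2 = 2/2 = 1.
(Structurally: 0 ring(s) + 1 π bond(s) = 1.)

1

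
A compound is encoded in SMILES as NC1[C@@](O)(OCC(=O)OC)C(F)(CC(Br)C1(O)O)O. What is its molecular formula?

Heavy atoms from the SMILES: 1 Br, 9 C, 1 F, 1 N, 7 O.
Implicit hydrogens by atom environment:
  4 × C: no H
  4 × O: 1 H each → 4
  3 × O: no H
  2 × C: 2 H each → 4
  2 × C: 1 H each → 2
  1 × Br: no H
  1 × C: 3 H
  1 × F: no H
  1 × N: 2 H
  Total hydrogens = 15.
Molecular formula: C9H15BrFNO7

C9H15BrFNO7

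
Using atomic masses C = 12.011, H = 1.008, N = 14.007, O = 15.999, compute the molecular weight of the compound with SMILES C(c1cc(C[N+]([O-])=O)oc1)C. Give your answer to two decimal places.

155.15

Molecular formula: C7H9NO3.
M = 7×12.011 + 9×1.008 + 1×14.007 + 3×15.999 = 155.15 g/mol.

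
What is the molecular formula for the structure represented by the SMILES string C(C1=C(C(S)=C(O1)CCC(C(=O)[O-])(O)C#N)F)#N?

Heavy atoms from the SMILES: 10 C, 1 F, 2 N, 4 O, 1 S.
Implicit hydrogens by atom environment:
  4 × C (aromatic): no H
  4 × C: no H
  2 × C: 2 H each → 4
  2 × N: no H
  1 × F: no H
  1 × O: 1 H
  1 × O (aromatic): no H
  1 × O: no H
  1 × O (charge -1): no H
  1 × S: 1 H
  Total hydrogens = 6.
Net charge -1.
Molecular formula: C10H6FN2O4S-

C10H6FN2O4S-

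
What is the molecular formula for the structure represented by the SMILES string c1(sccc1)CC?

Heavy atoms from the SMILES: 6 C, 1 S.
Implicit hydrogens by atom environment:
  3 × C (aromatic): 1 H each → 3
  1 × C: 3 H
  1 × C: 2 H
  1 × C (aromatic): no H
  1 × S (aromatic): no H
  Total hydrogens = 8.
Molecular formula: C6H8S

C6H8S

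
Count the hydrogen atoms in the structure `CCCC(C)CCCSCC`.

22

Hydrogens are implicit in SMILES; fill each atom to its normal valence:
  6 × C: 2 H each → 12
  3 × C: 3 H each → 9
  1 × C: 1 H
  1 × S: no H
  Total hydrogens = 22.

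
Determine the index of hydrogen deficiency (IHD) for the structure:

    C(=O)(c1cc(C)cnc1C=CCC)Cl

6

Molecular formula from the SMILES: C11H12ClNO.
DoU = (2C + 2 + N − H − X)/2 = (2·11 + 2 + 1 − 12 − 1)/2 = 12/2 = 6.
(Structurally: 1 ring(s) + 5 π bond(s) = 6.)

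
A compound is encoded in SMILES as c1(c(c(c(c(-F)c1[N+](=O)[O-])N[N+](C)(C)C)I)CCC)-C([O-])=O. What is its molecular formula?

Heavy atoms from the SMILES: 13 C, 1 F, 1 I, 3 N, 4 O.
Implicit hydrogens by atom environment:
  6 × C (aromatic): no H
  4 × C: 3 H each → 12
  2 × C: 2 H each → 4
  2 × N (charge +1): no H
  2 × O: no H
  2 × O (charge -1): no H
  1 × C: no H
  1 × F: no H
  1 × I: no H
  1 × N: 1 H
  Total hydrogens = 17.
Molecular formula: C13H17FIN3O4

C13H17FIN3O4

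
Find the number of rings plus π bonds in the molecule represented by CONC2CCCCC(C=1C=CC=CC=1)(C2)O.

5

Molecular formula from the SMILES: C14H21NO2.
DoU = (2C + 2 + N − H − X)/2 = (2·14 + 2 + 1 − 21 − 0)/2 = 10/2 = 5.
(Structurally: 2 ring(s) + 3 π bond(s) = 5.)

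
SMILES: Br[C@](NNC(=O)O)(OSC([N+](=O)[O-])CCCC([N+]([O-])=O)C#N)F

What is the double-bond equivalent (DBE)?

5

Molecular formula from the SMILES: C8H11BrFN5O7S.
DoU = (2C + 2 + N − H − X)/2 = (2·8 + 2 + 5 − 11 − 2)/2 = 10/2 = 5.
(Structurally: 0 ring(s) + 5 π bond(s) = 5.)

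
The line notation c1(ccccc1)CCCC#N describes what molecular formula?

C10H11N

Heavy atoms from the SMILES: 10 C, 1 N.
Implicit hydrogens by atom environment:
  5 × C (aromatic): 1 H each → 5
  3 × C: 2 H each → 6
  1 × C (aromatic): no H
  1 × C: no H
  1 × N: no H
  Total hydrogens = 11.
Molecular formula: C10H11N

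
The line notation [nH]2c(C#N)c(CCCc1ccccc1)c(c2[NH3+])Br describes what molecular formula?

C14H15BrN3+

Heavy atoms from the SMILES: 1 Br, 14 C, 3 N.
Implicit hydrogens by atom environment:
  5 × C (aromatic): 1 H each → 5
  5 × C (aromatic): no H
  3 × C: 2 H each → 6
  1 × Br: no H
  1 × C: no H
  1 × N (charge +1): 3 H
  1 × N (aromatic): 1 H
  1 × N: no H
  Total hydrogens = 15.
Net charge +1.
Molecular formula: C14H15BrN3+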